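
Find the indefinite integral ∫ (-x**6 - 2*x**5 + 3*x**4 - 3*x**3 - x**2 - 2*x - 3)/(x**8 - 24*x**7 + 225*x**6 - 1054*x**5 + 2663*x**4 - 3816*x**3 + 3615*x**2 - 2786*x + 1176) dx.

1146953*log(x - 7)/360000 - 1865*log(x - 4)/306 + 1071*log(x - 3)/320 - 23*log(x - 2)/50 + log(x - 1)/48 + 23*log(x**2 + 1)/42500 - 3*atan(x)/42500 + 9677/(1200*x - 8400) + C

Factor the denominator: (x - 7)**2*(x - 4)*(x - 3)*(x - 2)*(x - 1)*(x**2 + 1).
Partial-fraction decomposition: (46*x - 3)/(42500*(x**2 + 1)) + 1/(48*(x - 1)) - 23/(50*(x - 2)) + 1071/(320*(x - 3)) - 1865/(306*(x - 4)) + 1146953/(360000*(x - 7)) - 9677/(1200*(x - 7)**2).
Integrate each term; A/(x−a) gives A·log|x−a|; the (Bx+D)/(x²+p²) term gives a log and an atan.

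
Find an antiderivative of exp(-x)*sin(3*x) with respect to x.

-exp(-x)*sin(3*x)/10 - 3*exp(-x)*cos(3*x)/10 + C

Let I denote the integral. Integrate by parts with u = sin(3*x), dv = exp(-x) dx, so v = -exp(-x): I = -exp(-x)*sin(3*x) + 3·∫ exp(-x)*cos(3*x) dx.
Apply parts again with u = cos(3*x), dv = exp(-x) dx: ∫ exp(-x)*cos(3*x) dx = -exp(-x)*cos(3*x) − 3·I. Substituting back brings back I: I = -exp(-x)*sin(3*x) - 3*exp(-x)*cos(3*x) − 9·I.
Solving for I: (1 + 9)·I equals the remaining terms, so I = (1/10)·(-exp(-x)*sin(3*x) - 3*exp(-x)*cos(3*x)).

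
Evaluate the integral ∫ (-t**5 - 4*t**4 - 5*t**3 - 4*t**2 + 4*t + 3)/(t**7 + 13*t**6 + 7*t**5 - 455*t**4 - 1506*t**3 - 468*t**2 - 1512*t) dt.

-log(t)/504 - 121*log(t - 6)/3552 - 740717*log(t + 6)/394272 + 669*log(t + 7)/350 + 227*log(t**2 + 1)/136900 - 289*atan(t)/68450 - 1169/(888*t + 5328) + C

Factor the denominator: t*(t - 6)*(t + 6)**2*(t + 7)*(t**2 + 1).
Partial-fraction decomposition: (227*t - 289)/(68450*(t**2 + 1)) + 669/(350*(t + 7)) - 740717/(394272*(t + 6)) + 1169/(888*(t + 6)**2) - 121/(3552*(t - 6)) - 1/(504*t).
Integrate each term; A/(t−a) gives A·log|t−a|; the (Bt+D)/(t²+p²) term gives a log and an atan.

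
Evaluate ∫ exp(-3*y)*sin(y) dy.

Let I denote the integral. Integrate by parts with u = sin(y), dv = exp(-3*y) dy, so v = -exp(-3*y)/3: I = -exp(-3*y)*sin(y)/3 + (1/3)·∫ exp(-3*y)*cos(y) dy.
Apply parts again with u = cos(y), dv = exp(-3*y) dy: ∫ exp(-3*y)*cos(y) dy = -exp(-3*y)*cos(y)/3 − (1/3)·I. Substituting back brings back I: I = -exp(-3*y)*sin(y)/3 - exp(-3*y)*cos(y)/9 − (1/9)·I.
Solving for I: (1 + 1/9)·I equals the remaining terms, so I = (9/10)·(-exp(-3*y)*sin(y)/3 - exp(-3*y)*cos(y)/9).

-3*exp(-3*y)*sin(y)/10 - exp(-3*y)*cos(y)/10 + C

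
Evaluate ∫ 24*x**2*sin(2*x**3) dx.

Let u = 2*x**3, so du = (6*x**2) dx.
Rewriting, the integral becomes 4·∫ sin(u) du = 4·-cos(u).
Substituting back, u = 2*x**3.

-4*cos(2*x**3) + C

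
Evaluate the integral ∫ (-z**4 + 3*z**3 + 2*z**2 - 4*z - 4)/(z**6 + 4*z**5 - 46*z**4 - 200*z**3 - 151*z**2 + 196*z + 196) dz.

Factor the denominator: (z - 7)*(z - 1)*(z + 1)*(z + 2)**2*(z + 7).
Partial-fraction decomposition: 827/(4200*(z + 7)) - 952/(6075*(z + 2)) + 28/(135*(z + 2)**2) - 1/(48*(z + 1)) + 1/(216*(z - 1)) - 653/(27216*(z - 7)).
Integrate each term; A/(z−a) gives A·log|z−a|; A/(z−a)² gives −A/(z−a).

-653*log(z - 7)/27216 + log(z - 1)/216 - log(z + 1)/48 - 952*log(z + 2)/6075 + 827*log(z + 7)/4200 - 28/(135*z + 270) + C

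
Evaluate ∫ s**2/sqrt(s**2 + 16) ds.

s*sqrt(s**2 + 16)/2 - 8*log(s + sqrt(s**2 + 16)) + C

Substitute s = 4·tan(θ), so ds = 4·sec(θ)^2 dθ and the radical becomes sqrt(s**2 + 16) = 4·sec(θ) by the Pythagorean identity.
Integrate the resulting trig expression in θ, then back-substitute tan(θ) = s/4, sec(θ) = sqrt(s**2 + 16)/4 (absorbing any constant into C).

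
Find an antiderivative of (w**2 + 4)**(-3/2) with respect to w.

w/(4*sqrt(w**2 + 4)) + C

Substitute w = 2·tan(θ), so dw = 2·sec(θ)^2 dθ and the radical becomes sqrt(w**2 + 4) = 2·sec(θ) by the Pythagorean identity.
Integrate the resulting trig expression in θ, then back-substitute tan(θ) = w/2, sec(θ) = sqrt(w**2 + 4)/2 (absorbing any constant into C).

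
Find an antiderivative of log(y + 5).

Use integration by parts with u = log(y + 5), dv = dy.
Then du = 1/(y + 5) dy and v = y.

y*log(y + 5) - y + 5*log(y + 5) + C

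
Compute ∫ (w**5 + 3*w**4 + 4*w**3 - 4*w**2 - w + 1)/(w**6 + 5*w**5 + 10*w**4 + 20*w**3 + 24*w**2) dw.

Factor the denominator: w**2*(w + 2)*(w + 3)*(w**2 + 4).
Partial-fraction decomposition: (327*w - 110)/(416*(w**2 + 4)) + 140/(117*(w + 3)) - 29/(32*(w + 2)) - 11/(144*w) + 1/(24*w**2).
Integrate each term; A/(w−a) gives A·log|w−a|; the (Bw+D)/(w²+p²) term gives a log and an atan.

-11*log(w)/144 - 29*log(w + 2)/32 + 140*log(w + 3)/117 + 327*log(w**2 + 4)/832 - 55*atan(w/2)/416 - 1/(24*w) + C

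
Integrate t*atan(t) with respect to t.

Use integration by parts with u = arctan(t), dv = t dt.
Then du = 1/(t**2 + 1) dt.

t**2*atan(t)/2 - t/2 + atan(t)/2 + C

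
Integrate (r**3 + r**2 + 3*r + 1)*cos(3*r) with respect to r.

r**3*sin(3*r)/3 + r**2*sin(3*r)/3 + r**2*cos(3*r)/3 + 7*r*sin(3*r)/9 + 2*r*cos(3*r)/9 + 7*sin(3*r)/27 + 7*cos(3*r)/27 + C

Use integration by parts with u = r**3 + r**2 + 3*r + 1, dv = cos(3*r) dr, so v = sin(3*r)/3.
Apply parts 3 times (tabular method): alternate signs, differentiate u down to 0, integrate dv up.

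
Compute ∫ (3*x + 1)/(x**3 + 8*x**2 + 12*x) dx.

Factor the denominator: x*(x + 2)*(x + 6).
Partial-fraction decomposition: -17/(24*(x + 6)) + 5/(8*(x + 2)) + 1/(12*x).
Integrate each term: A/(x−a) contributes A·log|x−a|.

log(x)/12 + 5*log(x + 2)/8 - 17*log(x + 6)/24 + C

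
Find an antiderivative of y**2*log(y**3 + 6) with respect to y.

Let u = y**3 + 6, so du = (3*y**2) dy.
The integral becomes (1/3)·∫ log(u) du; integrate by parts with u′=log(u), dv′=du.

y**3*log(y**3 + 6)/3 - y**3/3 + 2*log(y**3 + 6) + C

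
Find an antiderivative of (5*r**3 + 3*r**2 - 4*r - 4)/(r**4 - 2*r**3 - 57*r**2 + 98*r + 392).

Factor the denominator: (r - 7)*(r - 4)*(r + 2)*(r + 7).
Partial-fraction decomposition: 772/(385*(r + 7)) - 4/(45*(r + 2)) - 58/(33*(r - 4)) + 305/(63*(r - 7)).
Integrate each term: A/(r−a) contributes A·log|r−a|.

305*log(r - 7)/63 - 58*log(r - 4)/33 - 4*log(r + 2)/45 + 772*log(r + 7)/385 + C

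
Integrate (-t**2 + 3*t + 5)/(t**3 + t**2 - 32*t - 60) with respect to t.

-13*log(t - 6)/88 + 5*log(t + 2)/24 - 35*log(t + 5)/33 + C

Factor the denominator: (t - 6)*(t + 2)*(t + 5).
Partial-fraction decomposition: -35/(33*(t + 5)) + 5/(24*(t + 2)) - 13/(88*(t - 6)).
Integrate each term: A/(t−a) contributes A·log|t−a|.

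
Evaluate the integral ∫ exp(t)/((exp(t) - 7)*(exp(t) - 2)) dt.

log(exp(t) - 7)/5 - log(exp(t) - 2)/5 + C

Let u = e^t, du = e^t dt.
The integral becomes ∫ du/((u-7)(u-2)); decompose into partial fractions.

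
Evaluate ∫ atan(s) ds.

Use integration by parts with u = arctan(s), dv = ds.
Then du = 1/(s**2 + 1) ds.

s*atan(s) - log(s**2 + 1)/2 + C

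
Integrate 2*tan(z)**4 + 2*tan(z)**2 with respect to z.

Let u = tan(z), so du = (tan(z)**2 + 1) dz.
Rewriting, the integral becomes 2·∫ u^2 du = 2·u^3/3.
Substituting back, u = tan(z).

2*tan(z)**3/3 + C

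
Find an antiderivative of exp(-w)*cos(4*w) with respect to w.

Let I denote the integral. Integrate by parts with u = cos(4*w), dv = exp(-w) dw, so v = -exp(-w): I = -exp(-w)*cos(4*w) − 4·∫ exp(-w)*sin(4*w) dw.
Apply parts again with u = sin(4*w), dv = exp(-w) dw: ∫ exp(-w)*sin(4*w) dw = -exp(-w)*sin(4*w) + 4·I. Substituting back brings back I: I = 4*exp(-w)*sin(4*w) - exp(-w)*cos(4*w) − 16·I.
Solving for I: (1 + 16)·I equals the remaining terms, so I = (1/17)·(4*exp(-w)*sin(4*w) - exp(-w)*cos(4*w)).

4*exp(-w)*sin(4*w)/17 - exp(-w)*cos(4*w)/17 + C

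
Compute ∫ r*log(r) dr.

Use integration by parts with u = log(r), dv = r dr.
Then du = 1/r dr and v = r**2/2.

r**2*log(r)/2 - r**2/4 + C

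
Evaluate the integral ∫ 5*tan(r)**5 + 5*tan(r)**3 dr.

5*tan(r)**4/4 + C

Let u = tan(r), so du = (tan(r)**2 + 1) dr.
Rewriting, the integral becomes 5·∫ u^3 du = 5·u^4/4.
Substituting back, u = tan(r).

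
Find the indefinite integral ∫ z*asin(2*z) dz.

Use integration by parts with u = arcsin(2*z), dv = z dz.
Then du = 2/sqrt(-4*z**2 + 1) dz.

z**2*asin(2*z)/2 + z*sqrt(-4*z**2 + 1)/8 - asin(2*z)/16 + C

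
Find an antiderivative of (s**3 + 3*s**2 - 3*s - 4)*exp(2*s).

(4*s**3 + 6*s**2 - 18*s - 7)*exp(2*s)/8 + C

Use integration by parts with u = s**3 + 3*s**2 - 3*s - 4, dv = exp(2*s) ds, so v = exp(2*s)/2.
Apply parts 3 times (tabular method): alternate signs, differentiate u down to 0, integrate dv up.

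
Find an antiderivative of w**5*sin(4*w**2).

Let u = w², du = 2w dw; rewrite as (1/2)∫ u^2·sin(4u) du.
Now integrate by parts 2 times.

-w**4*cos(4*w**2)/8 + w**2*sin(4*w**2)/16 + cos(4*w**2)/64 + C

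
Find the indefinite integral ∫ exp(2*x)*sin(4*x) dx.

Let I denote the integral. Integrate by parts with u = sin(4*x), dv = exp(2*x) dx, so v = exp(2*x)/2: I = exp(2*x)*sin(4*x)/2 − 2·∫ exp(2*x)*cos(4*x) dx.
Apply parts again with u = cos(4*x), dv = exp(2*x) dx: ∫ exp(2*x)*cos(4*x) dx = exp(2*x)*cos(4*x)/2 + 2·I. Substituting back brings back I: I = exp(2*x)*sin(4*x)/2 - exp(2*x)*cos(4*x) − 4·I.
Solving for I: (1 + 4)·I equals the remaining terms, so I = (1/5)·(exp(2*x)*sin(4*x)/2 - exp(2*x)*cos(4*x)).

exp(2*x)*sin(4*x)/10 - exp(2*x)*cos(4*x)/5 + C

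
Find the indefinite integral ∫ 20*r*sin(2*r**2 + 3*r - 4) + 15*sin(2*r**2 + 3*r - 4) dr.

Let u = 2*r**2 + 3*r - 4, so du = (4*r + 3) dr.
Rewriting, the integral becomes 5·∫ sin(u) du = 5·-cos(u).
Substituting back, u = 2*r**2 + 3*r - 4.

-5*cos(2*r**2 + 3*r - 4) + C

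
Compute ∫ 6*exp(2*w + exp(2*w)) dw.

Let u = exp(2*w), so du = (2*exp(2*w)) dw.
Rewriting, the integral becomes 3·∫ e^u du = 3·e^u.
Substituting back, u = exp(2*w).

3*exp(exp(2*w)) + C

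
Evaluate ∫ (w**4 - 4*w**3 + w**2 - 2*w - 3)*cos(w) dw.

w**4*sin(w) - 4*w**3*sin(w) + 4*w**3*cos(w) - 11*w**2*sin(w) - 12*w**2*cos(w) + 22*w*sin(w) - 22*w*cos(w) + 19*sin(w) + 22*cos(w) + C

Use integration by parts with u = w**4 - 4*w**3 + w**2 - 2*w - 3, dv = cos(w) dw, so v = sin(w).
Apply parts 4 times (tabular method): alternate signs, differentiate u down to 0, integrate dv up.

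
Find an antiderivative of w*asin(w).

Use integration by parts with u = arcsin(w), dv = w dw.
Then du = 1/sqrt(-w**2 + 1) dw.

w**2*asin(w)/2 + w*sqrt(-w**2 + 1)/4 - asin(w)/4 + C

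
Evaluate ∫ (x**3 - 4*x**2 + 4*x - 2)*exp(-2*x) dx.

Use integration by parts with u = x**3 - 4*x**2 + 4*x - 2, dv = exp(-2*x) dx, so v = -exp(-2*x)/2.
Apply parts 3 times (tabular method): alternate signs, differentiate u down to 0, integrate dv up.

(-4*x**3 + 10*x**2 - 6*x + 5)*exp(-2*x)/8 + C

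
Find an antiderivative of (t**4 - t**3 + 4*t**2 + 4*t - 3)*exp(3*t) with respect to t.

Use integration by parts with u = t**4 - t**3 + 4*t**2 + 4*t - 3, dv = exp(3*t) dt, so v = exp(3*t)/3.
Apply parts 4 times (tabular method): alternate signs, differentiate u down to 0, integrate dv up.

(27*t**4 - 63*t**3 + 171*t**2 - 6*t - 79)*exp(3*t)/81 + C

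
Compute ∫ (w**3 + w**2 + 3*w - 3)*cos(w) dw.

w**3*sin(w) + w**2*sin(w) + 3*w**2*cos(w) - 3*w*sin(w) + 2*w*cos(w) - 5*sin(w) - 3*cos(w) + C

Use integration by parts with u = w**3 + w**2 + 3*w - 3, dv = cos(w) dw, so v = sin(w).
Apply parts 3 times (tabular method): alternate signs, differentiate u down to 0, integrate dv up.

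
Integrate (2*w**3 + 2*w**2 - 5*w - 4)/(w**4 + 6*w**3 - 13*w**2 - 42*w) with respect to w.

2*log(w)/21 + 53*log(w - 3)/150 - log(w + 2)/25 + 557*log(w + 7)/350 + C

Factor the denominator: w*(w - 3)*(w + 2)*(w + 7).
Partial-fraction decomposition: 557/(350*(w + 7)) - 1/(25*(w + 2)) + 53/(150*(w - 3)) + 2/(21*w).
Integrate each term: A/(w−a) contributes A·log|w−a|.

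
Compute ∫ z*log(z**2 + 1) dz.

z**2*log(z**2 + 1)/2 - z**2/2 + log(z**2 + 1)/2 + C

Let u = z**2 + 1, so du = (2*z) dz.
The integral becomes (1/2)·∫ log(u) du; integrate by parts with u′=log(u), dv′=du.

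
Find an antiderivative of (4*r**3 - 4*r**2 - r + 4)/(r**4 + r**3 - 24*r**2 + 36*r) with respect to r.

log(r)/9 + 73*log(r - 3)/27 - 9*log(r - 2)/8 + 499*log(r + 6)/216 + C

Factor the denominator: r*(r - 3)*(r - 2)*(r + 6).
Partial-fraction decomposition: 499/(216*(r + 6)) - 9/(8*(r - 2)) + 73/(27*(r - 3)) + 1/(9*r).
Integrate each term: A/(r−a) contributes A·log|r−a|.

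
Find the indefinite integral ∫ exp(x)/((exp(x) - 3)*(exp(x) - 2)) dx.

Let u = e^x, du = e^x dx.
The integral becomes ∫ du/((u-3)(u-2)); decompose into partial fractions.

log(exp(x) - 3) - log(exp(x) - 2) + C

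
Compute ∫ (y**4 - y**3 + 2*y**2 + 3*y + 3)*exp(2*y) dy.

Use integration by parts with u = y**4 - y**3 + 2*y**2 + 3*y + 3, dv = exp(2*y) dy, so v = exp(2*y)/2.
Apply parts 4 times (tabular method): alternate signs, differentiate u down to 0, integrate dv up.

(4*y**4 - 12*y**3 + 26*y**2 - 14*y + 19)*exp(2*y)/8 + C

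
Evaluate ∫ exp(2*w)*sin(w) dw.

Let I denote the integral. Integrate by parts with u = sin(w), dv = exp(2*w) dw, so v = exp(2*w)/2: I = exp(2*w)*sin(w)/2 − (1/2)·∫ exp(2*w)*cos(w) dw.
Apply parts again with u = cos(w), dv = exp(2*w) dw: ∫ exp(2*w)*cos(w) dw = exp(2*w)*cos(w)/2 + (1/2)·I. Substituting back brings back I: I = exp(2*w)*sin(w)/2 - exp(2*w)*cos(w)/4 − (1/4)·I.
Solving for I: (1 + 1/4)·I equals the remaining terms, so I = (4/5)·(exp(2*w)*sin(w)/2 - exp(2*w)*cos(w)/4).

2*exp(2*w)*sin(w)/5 - exp(2*w)*cos(w)/5 + C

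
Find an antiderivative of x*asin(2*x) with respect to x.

Use integration by parts with u = arcsin(2*x), dv = x dx.
Then du = 2/sqrt(-4*x**2 + 1) dx.

x**2*asin(2*x)/2 + x*sqrt(-4*x**2 + 1)/8 - asin(2*x)/16 + C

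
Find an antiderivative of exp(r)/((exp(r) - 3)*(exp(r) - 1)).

Let u = e^r, du = e^r dr.
The integral becomes ∫ du/((u-1)(u-3)); decompose into partial fractions.

log(exp(r) - 3)/2 - log(exp(r) - 1)/2 + C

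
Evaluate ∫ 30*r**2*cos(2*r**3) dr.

5*sin(2*r**3) + C

Let u = 2*r**3, so du = (6*r**2) dr.
Rewriting, the integral becomes 5·∫ cos(u) du = 5·sin(u).
Substituting back, u = 2*r**3.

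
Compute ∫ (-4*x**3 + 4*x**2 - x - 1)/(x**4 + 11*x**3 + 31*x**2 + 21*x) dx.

Factor the denominator: x*(x + 1)*(x + 3)*(x + 7).
Partial-fraction decomposition: -787/(84*(x + 7)) + 73/(12*(x + 3)) - 2/(3*(x + 1)) - 1/(21*x).
Integrate each term: A/(x−a) contributes A·log|x−a|.

-log(x)/21 - 2*log(x + 1)/3 + 73*log(x + 3)/12 - 787*log(x + 7)/84 + C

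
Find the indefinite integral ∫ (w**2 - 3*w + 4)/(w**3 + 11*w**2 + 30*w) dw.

Factor the denominator: w*(w + 5)*(w + 6).
Partial-fraction decomposition: 29/(3*(w + 6)) - 44/(5*(w + 5)) + 2/(15*w).
Integrate each term: A/(w−a) contributes A·log|w−a|.

2*log(w)/15 - 44*log(w + 5)/5 + 29*log(w + 6)/3 + C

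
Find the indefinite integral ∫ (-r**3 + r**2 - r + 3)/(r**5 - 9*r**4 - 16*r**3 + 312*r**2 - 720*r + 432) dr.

log(r - 6)/400 - 3*log(r - 2)/128 - 2*log(r - 1)/175 + 29*log(r + 6)/896 + 61/(80*r - 480) + C

Factor the denominator: (r - 6)**2*(r - 2)*(r - 1)*(r + 6).
Partial-fraction decomposition: 29/(896*(r + 6)) - 2/(175*(r - 1)) - 3/(128*(r - 2)) + 1/(400*(r - 6)) - 61/(80*(r - 6)**2).
Integrate each term; A/(r−a) gives A·log|r−a|; A/(r−a)² gives −A/(r−a).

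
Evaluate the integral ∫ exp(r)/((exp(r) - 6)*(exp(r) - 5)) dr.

log(exp(r) - 6) - log(exp(r) - 5) + C

Let u = e^r, du = e^r dr.
The integral becomes ∫ du/((u-5)(u-6)); decompose into partial fractions.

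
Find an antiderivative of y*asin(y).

y**2*asin(y)/2 + y*sqrt(-y**2 + 1)/4 - asin(y)/4 + C

Use integration by parts with u = arcsin(y), dv = y dy.
Then du = 1/sqrt(-y**2 + 1) dy.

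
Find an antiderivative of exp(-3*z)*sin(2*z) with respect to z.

-3*exp(-3*z)*sin(2*z)/13 - 2*exp(-3*z)*cos(2*z)/13 + C

Let I denote the integral. Integrate by parts with u = sin(2*z), dv = exp(-3*z) dz, so v = -exp(-3*z)/3: I = -exp(-3*z)*sin(2*z)/3 + (2/3)·∫ exp(-3*z)*cos(2*z) dz.
Apply parts again with u = cos(2*z), dv = exp(-3*z) dz: ∫ exp(-3*z)*cos(2*z) dz = -exp(-3*z)*cos(2*z)/3 − (2/3)·I. Substituting back brings back I: I = -exp(-3*z)*sin(2*z)/3 - 2*exp(-3*z)*cos(2*z)/9 − (4/9)·I.
Solving for I: (1 + 4/9)·I equals the remaining terms, so I = (9/13)·(-exp(-3*z)*sin(2*z)/3 - 2*exp(-3*z)*cos(2*z)/9).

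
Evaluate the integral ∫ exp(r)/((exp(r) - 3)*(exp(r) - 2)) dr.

Let u = e^r, du = e^r dr.
The integral becomes ∫ du/((u-2)(u-3)); decompose into partial fractions.

log(exp(r) - 3) - log(exp(r) - 2) + C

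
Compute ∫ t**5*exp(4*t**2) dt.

(8*t**4 - 4*t**2 + 1)*exp(4*t**2)/64 + C

Let u = t², du = 2t dt; rewrite as (1/2)∫ u^2·exp(4u) du.
Now integrate by parts 2 times.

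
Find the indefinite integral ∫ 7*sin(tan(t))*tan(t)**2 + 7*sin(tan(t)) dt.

-7*cos(tan(t)) + C

Let u = tan(t), so du = (tan(t)**2 + 1) dt.
Rewriting, the integral becomes 7·∫ sin(u) du = 7·-cos(u).
Substituting back, u = tan(t).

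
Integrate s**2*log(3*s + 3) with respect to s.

Use integration by parts with u = log(3*s + 3), dv = s**2 ds.
Then du = 3/(3*s + 3) ds and v = s**3/3.

s**3*log(3*s + 3)/3 - s**3/9 + s**2/6 - s/3 + log(s + 1)/3 + C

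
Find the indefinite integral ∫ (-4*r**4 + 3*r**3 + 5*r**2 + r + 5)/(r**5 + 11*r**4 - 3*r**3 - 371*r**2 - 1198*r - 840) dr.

Factor the denominator: (r - 6)*(r + 1)*(r + 4)*(r + 5)*(r + 7).
Partial-fraction decomposition: -5195/(234*(r + 7)) + 125/(4*(r + 5)) - 227/(18*(r + 4)) - 1/(252*(r + 1)) - 79/(182*(r - 6)).
Integrate each term: A/(r−a) contributes A·log|r−a|.

-79*log(r - 6)/182 - log(r + 1)/252 - 227*log(r + 4)/18 + 125*log(r + 5)/4 - 5195*log(r + 7)/234 + C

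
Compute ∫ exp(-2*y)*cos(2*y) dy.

exp(-2*y)*sin(2*y)/4 - exp(-2*y)*cos(2*y)/4 + C

Let I denote the integral. Integrate by parts with u = cos(2*y), dv = exp(-2*y) dy, so v = -exp(-2*y)/2: I = -exp(-2*y)*cos(2*y)/2 − ∫ exp(-2*y)*sin(2*y) dy.
Apply parts again with u = sin(2*y), dv = exp(-2*y) dy: ∫ exp(-2*y)*sin(2*y) dy = -exp(-2*y)*sin(2*y)/2 + I. Substituting back brings back I: I = exp(-2*y)*sin(2*y)/2 - exp(-2*y)*cos(2*y)/2 − I.
Solving for I: (1 + 1)·I equals the remaining terms, so I = (1/2)·(exp(-2*y)*sin(2*y)/2 - exp(-2*y)*cos(2*y)/2).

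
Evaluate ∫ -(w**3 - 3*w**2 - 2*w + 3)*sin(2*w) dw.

Use integration by parts with u = w**3 - 3*w**2 - 2*w + 3, dv = -sin(2*w) dw, so v = cos(2*w)/2.
Apply parts 3 times (tabular method): alternate signs, differentiate u down to 0, integrate dv up.

w**3*cos(2*w)/2 - 3*w**2*sin(2*w)/4 - 3*w**2*cos(2*w)/2 + 3*w*sin(2*w)/2 - 7*w*cos(2*w)/4 + 7*sin(2*w)/8 + 9*cos(2*w)/4 + C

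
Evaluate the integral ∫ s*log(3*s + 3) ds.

s**2*log(3*s + 3)/2 - s**2/4 + s/2 - log(s + 1)/2 + C

Use integration by parts with u = log(3*s + 3), dv = s ds.
Then du = 3/(3*s + 3) ds and v = s**2/2.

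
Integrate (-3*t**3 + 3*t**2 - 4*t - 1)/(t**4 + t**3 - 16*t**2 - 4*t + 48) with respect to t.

-67*log(t - 3)/35 + 7*log(t - 2)/8 + 43*log(t + 2)/40 - 85*log(t + 4)/28 + C

Factor the denominator: (t - 3)*(t - 2)*(t + 2)*(t + 4).
Partial-fraction decomposition: -85/(28*(t + 4)) + 43/(40*(t + 2)) + 7/(8*(t - 2)) - 67/(35*(t - 3)).
Integrate each term: A/(t−a) contributes A·log|t−a|.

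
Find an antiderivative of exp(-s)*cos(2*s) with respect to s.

Let I denote the integral. Integrate by parts with u = cos(2*s), dv = exp(-s) ds, so v = -exp(-s): I = -exp(-s)*cos(2*s) − 2·∫ exp(-s)*sin(2*s) ds.
Apply parts again with u = sin(2*s), dv = exp(-s) ds: ∫ exp(-s)*sin(2*s) ds = -exp(-s)*sin(2*s) + 2·I. Substituting back brings back I: I = 2*exp(-s)*sin(2*s) - exp(-s)*cos(2*s) − 4·I.
Solving for I: (1 + 4)·I equals the remaining terms, so I = (1/5)·(2*exp(-s)*sin(2*s) - exp(-s)*cos(2*s)).

2*exp(-s)*sin(2*s)/5 - exp(-s)*cos(2*s)/5 + C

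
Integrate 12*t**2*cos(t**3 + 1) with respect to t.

4*sin(t**3 + 1) + C

Let u = t**3 + 1, so du = (3*t**2) dt.
Rewriting, the integral becomes 4·∫ cos(u) du = 4·sin(u).
Substituting back, u = t**3 + 1.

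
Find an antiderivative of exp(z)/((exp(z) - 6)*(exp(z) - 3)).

Let u = e^z, du = e^z dz.
The integral becomes ∫ du/((u-3)(u-6)); decompose into partial fractions.

log(exp(z) - 6)/3 - log(exp(z) - 3)/3 + C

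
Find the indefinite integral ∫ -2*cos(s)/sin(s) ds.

-2*log(sin(s)) + C

Let u = sin(s), so du = (cos(s)) ds.
Rewriting, the integral becomes -2·∫ 1/u du = -2·log(u).
Substituting back, u = sin(s).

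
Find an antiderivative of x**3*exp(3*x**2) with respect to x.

(3*x**2 - 1)*exp(3*x**2)/18 + C

Let u = x², du = 2x dx; rewrite as (1/2)∫ u^1·exp(3u) du.
Now integrate by parts 1 time.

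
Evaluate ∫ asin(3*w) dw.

w*asin(3*w) + sqrt(-9*w**2 + 1)/3 + C

Use integration by parts with u = arcsin(3*w), dv = dw.
Then du = 3/sqrt(-9*w**2 + 1) dw.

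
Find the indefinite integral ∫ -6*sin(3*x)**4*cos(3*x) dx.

-2*sin(3*x)**5/5 + C

Let u = sin(3*x), so du = (3*cos(3*x)) dx.
Rewriting, the integral becomes -2·∫ u^4 du = -2·u^5/5.
Substituting back, u = sin(3*x).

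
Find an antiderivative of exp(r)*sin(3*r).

Let I denote the integral. Integrate by parts with u = sin(3*r), dv = exp(r) dr, so v = exp(r): I = exp(r)*sin(3*r) − 3·∫ exp(r)*cos(3*r) dr.
Apply parts again with u = cos(3*r), dv = exp(r) dr: ∫ exp(r)*cos(3*r) dr = exp(r)*cos(3*r) + 3·I. Substituting back brings back I: I = exp(r)*sin(3*r) - 3*exp(r)*cos(3*r) − 9·I.
Solving for I: (1 + 9)·I equals the remaining terms, so I = (1/10)·(exp(r)*sin(3*r) - 3*exp(r)*cos(3*r)).

exp(r)*sin(3*r)/10 - 3*exp(r)*cos(3*r)/10 + C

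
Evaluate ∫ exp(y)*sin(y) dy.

Let I denote the integral. Integrate by parts with u = sin(y), dv = exp(y) dy, so v = exp(y): I = exp(y)*sin(y) − ∫ exp(y)*cos(y) dy.
Apply parts again with u = cos(y), dv = exp(y) dy: ∫ exp(y)*cos(y) dy = exp(y)*cos(y) + I. Substituting back brings back I: I = exp(y)*sin(y) - exp(y)*cos(y) − I.
Solving for I: (1 + 1)·I equals the remaining terms, so I = (1/2)·(exp(y)*sin(y) - exp(y)*cos(y)).

exp(y)*sin(y)/2 - exp(y)*cos(y)/2 + C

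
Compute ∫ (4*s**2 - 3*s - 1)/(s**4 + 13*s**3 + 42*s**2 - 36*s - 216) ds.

Factor the denominator: (s - 2)*(s + 3)*(s + 6)**2.
Partial-fraction decomposition: 547/(576*(s + 6)) + 161/(24*(s + 6)**2) - 44/(45*(s + 3)) + 9/(320*(s - 2)).
Integrate each term; A/(s−a) gives A·log|s−a|; A/(s−a)² gives −A/(s−a).

9*log(s - 2)/320 - 44*log(s + 3)/45 + 547*log(s + 6)/576 - 161/(24*s + 144) + C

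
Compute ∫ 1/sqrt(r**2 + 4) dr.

log(r + sqrt(r**2 + 4)) + C

Substitute r = 2·tan(θ), so dr = 2·sec(θ)^2 dθ and the radical becomes sqrt(r**2 + 4) = 2·sec(θ) by the Pythagorean identity.
Integrate the resulting trig expression in θ, then back-substitute tan(θ) = r/2, sec(θ) = sqrt(r**2 + 4)/2 (absorbing any constant into C).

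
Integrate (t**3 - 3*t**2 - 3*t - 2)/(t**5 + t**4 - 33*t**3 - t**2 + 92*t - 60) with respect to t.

3*log(t - 5)/112 + 53*log(t - 1)/1008 + 4*log(t + 2)/63 - log(t + 6)/7 - 1/(12*t - 12) + C

Factor the denominator: (t - 5)*(t - 1)**2*(t + 2)*(t + 6).
Partial-fraction decomposition: -1/(7*(t + 6)) + 4/(63*(t + 2)) + 53/(1008*(t - 1)) + 1/(12*(t - 1)**2) + 3/(112*(t - 5)).
Integrate each term; A/(t−a) gives A·log|t−a|; A/(t−a)² gives −A/(t−a).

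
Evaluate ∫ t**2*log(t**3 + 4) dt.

t**3*log(t**3 + 4)/3 - t**3/3 + 4*log(t**3 + 4)/3 + C

Let u = t**3 + 4, so du = (3*t**2) dt.
The integral becomes (1/3)·∫ log(u) du; integrate by parts with u′=log(u), dv′=du.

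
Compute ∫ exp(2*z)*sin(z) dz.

2*exp(2*z)*sin(z)/5 - exp(2*z)*cos(z)/5 + C

Let I denote the integral. Integrate by parts with u = sin(z), dv = exp(2*z) dz, so v = exp(2*z)/2: I = exp(2*z)*sin(z)/2 − (1/2)·∫ exp(2*z)*cos(z) dz.
Apply parts again with u = cos(z), dv = exp(2*z) dz: ∫ exp(2*z)*cos(z) dz = exp(2*z)*cos(z)/2 + (1/2)·I. Substituting back brings back I: I = exp(2*z)*sin(z)/2 - exp(2*z)*cos(z)/4 − (1/4)·I.
Solving for I: (1 + 1/4)·I equals the remaining terms, so I = (4/5)·(exp(2*z)*sin(z)/2 - exp(2*z)*cos(z)/4).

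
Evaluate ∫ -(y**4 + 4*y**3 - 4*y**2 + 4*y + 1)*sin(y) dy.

Use integration by parts with u = y**4 + 4*y**3 - 4*y**2 + 4*y + 1, dv = -sin(y) dy, so v = cos(y).
Apply parts 4 times (tabular method): alternate signs, differentiate u down to 0, integrate dv up.

y**4*cos(y) - 4*y**3*sin(y) + 4*y**3*cos(y) - 12*y**2*sin(y) - 16*y**2*cos(y) + 32*y*sin(y) - 20*y*cos(y) + 20*sin(y) + 33*cos(y) + C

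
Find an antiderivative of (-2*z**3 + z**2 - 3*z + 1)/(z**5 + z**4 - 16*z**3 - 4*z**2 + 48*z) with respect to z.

Factor the denominator: z*(z - 3)*(z - 2)*(z + 2)*(z + 4).
Partial-fraction decomposition: 157/(336*(z + 4)) - 27/(80*(z + 2)) + 17/(48*(z - 2)) - 53/(105*(z - 3)) + 1/(48*z).
Integrate each term: A/(z−a) contributes A·log|z−a|.

log(z)/48 - 53*log(z - 3)/105 + 17*log(z - 2)/48 - 27*log(z + 2)/80 + 157*log(z + 4)/336 + C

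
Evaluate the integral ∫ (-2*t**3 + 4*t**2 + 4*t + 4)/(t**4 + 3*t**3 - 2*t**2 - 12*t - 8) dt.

Factor the denominator: (t - 2)*(t + 1)*(t + 2)**2.
Partial-fraction decomposition: -1/(4*(t + 2)) + 7/(t + 2)**2 - 2/(t + 1) + 1/(4*(t - 2)).
Integrate each term; A/(t−a) gives A·log|t−a|; A/(t−a)² gives −A/(t−a).

log(t - 2)/4 - 2*log(t + 1) - log(t + 2)/4 - 7/(t + 2) + C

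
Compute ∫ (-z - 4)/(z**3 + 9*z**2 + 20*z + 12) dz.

Factor the denominator: (z + 1)*(z + 2)*(z + 6).
Partial-fraction decomposition: 1/(10*(z + 6)) + 1/(2*(z + 2)) - 3/(5*(z + 1)).
Integrate each term: A/(z−a) contributes A·log|z−a|.

-3*log(z + 1)/5 + log(z + 2)/2 + log(z + 6)/10 + C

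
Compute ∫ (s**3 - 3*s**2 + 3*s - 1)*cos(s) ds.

s**3*sin(s) - 3*s**2*sin(s) + 3*s**2*cos(s) - 3*s*sin(s) - 6*s*cos(s) + 5*sin(s) - 3*cos(s) + C

Use integration by parts with u = s**3 - 3*s**2 + 3*s - 1, dv = cos(s) ds, so v = sin(s).
Apply parts 3 times (tabular method): alternate signs, differentiate u down to 0, integrate dv up.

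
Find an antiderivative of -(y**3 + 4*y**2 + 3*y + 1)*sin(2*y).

Use integration by parts with u = y**3 + 4*y**2 + 3*y + 1, dv = -sin(2*y) dy, so v = cos(2*y)/2.
Apply parts 3 times (tabular method): alternate signs, differentiate u down to 0, integrate dv up.

y**3*cos(2*y)/2 - 3*y**2*sin(2*y)/4 + 2*y**2*cos(2*y) - 2*y*sin(2*y) + 3*y*cos(2*y)/4 - 3*sin(2*y)/8 - cos(2*y)/2 + C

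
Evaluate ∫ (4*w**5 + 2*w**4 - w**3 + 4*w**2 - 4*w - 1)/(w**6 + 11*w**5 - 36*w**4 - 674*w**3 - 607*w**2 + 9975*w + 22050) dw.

Factor the denominator: (w - 6)*(w - 5)*(w + 3)*(w + 5)*(w + 7)**2.
Partial-fraction decomposition: -146113/(16224*(w + 7)) - 5155/(104*(w + 7)**2) + 5503/(440*(w + 5)) - 23/(72*(w + 3)) - 571/(480*(w - 5)) + 33599/(16731*(w - 6)).
Integrate each term; A/(w−a) gives A·log|w−a|; A/(w−a)² gives −A/(w−a).

33599*log(w - 6)/16731 - 571*log(w - 5)/480 - 23*log(w + 3)/72 + 5503*log(w + 5)/440 - 146113*log(w + 7)/16224 + 5155/(104*w + 728) + C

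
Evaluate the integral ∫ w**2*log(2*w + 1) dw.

Use integration by parts with u = log(2*w + 1), dv = w**2 dw.
Then du = 2/(2*w + 1) dw and v = w**3/3.

w**3*log(2*w + 1)/3 - w**3/9 + w**2/12 - w/12 + log(2*w + 1)/24 + C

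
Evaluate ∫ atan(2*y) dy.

y*atan(2*y) - log(4*y**2 + 1)/4 + C

Use integration by parts with u = arctan(2*y), dv = dy.
Then du = 2/(4*y**2 + 1) dy.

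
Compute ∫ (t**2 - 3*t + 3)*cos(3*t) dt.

Use integration by parts with u = t**2 - 3*t + 3, dv = cos(3*t) dt, so v = sin(3*t)/3.
Apply parts 2 times (tabular method): alternate signs, differentiate u down to 0, integrate dv up.

t**2*sin(3*t)/3 - t*sin(3*t) + 2*t*cos(3*t)/9 + 25*sin(3*t)/27 - cos(3*t)/3 + C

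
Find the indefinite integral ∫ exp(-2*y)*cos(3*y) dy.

Let I denote the integral. Integrate by parts with u = cos(3*y), dv = exp(-2*y) dy, so v = -exp(-2*y)/2: I = -exp(-2*y)*cos(3*y)/2 − (3/2)·∫ exp(-2*y)*sin(3*y) dy.
Apply parts again with u = sin(3*y), dv = exp(-2*y) dy: ∫ exp(-2*y)*sin(3*y) dy = -exp(-2*y)*sin(3*y)/2 + (3/2)·I. Substituting back brings back I: I = 3*exp(-2*y)*sin(3*y)/4 - exp(-2*y)*cos(3*y)/2 − (9/4)·I.
Solving for I: (1 + 9/4)·I equals the remaining terms, so I = (4/13)·(3*exp(-2*y)*sin(3*y)/4 - exp(-2*y)*cos(3*y)/2).

3*exp(-2*y)*sin(3*y)/13 - 2*exp(-2*y)*cos(3*y)/13 + C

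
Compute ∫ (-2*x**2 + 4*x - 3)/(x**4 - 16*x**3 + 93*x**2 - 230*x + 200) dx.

28*log(x - 5)/3 - 19*log(x - 4)/2 + log(x - 2)/6 + 11/(x - 5) + C

Factor the denominator: (x - 5)**2*(x - 4)*(x - 2).
Partial-fraction decomposition: 1/(6*(x - 2)) - 19/(2*(x - 4)) + 28/(3*(x - 5)) - 11/(x - 5)**2.
Integrate each term; A/(x−a) gives A·log|x−a|; A/(x−a)² gives −A/(x−a).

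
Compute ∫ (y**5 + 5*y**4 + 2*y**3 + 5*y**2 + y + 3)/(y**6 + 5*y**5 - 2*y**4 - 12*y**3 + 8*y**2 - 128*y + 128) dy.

17*log(y - 2)/32 - 17*log(y - 1)/125 + 719*log(y + 4)/2000 + 981*log(y**2 + 4)/8000 + 333*atan(y/2)/4000 - 69/(200*y + 800) + C

Factor the denominator: (y - 2)*(y - 1)*(y + 4)**2*(y**2 + 4).
Partial-fraction decomposition: 9*(109*y + 74)/(4000*(y**2 + 4)) + 719/(2000*(y + 4)) + 69/(200*(y + 4)**2) - 17/(125*(y - 1)) + 17/(32*(y - 2)).
Integrate each term; A/(y−a) gives A·log|y−a|; the (By+D)/(y²+p²) term gives a log and an atan.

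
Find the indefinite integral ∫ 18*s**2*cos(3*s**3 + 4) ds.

Let u = 3*s**3 + 4, so du = (9*s**2) ds.
Rewriting, the integral becomes 2·∫ cos(u) du = 2·sin(u).
Substituting back, u = 3*s**3 + 4.

2*sin(3*s**3 + 4) + C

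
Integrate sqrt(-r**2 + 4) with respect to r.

Substitute r = 2·sin(θ), so dr = 2·cos(θ) dθ and the radical becomes sqrt(-r**2 + 4) = 2·cos(θ) by the Pythagorean identity.
Integrate the resulting trig expression in θ, then back-substitute θ = asin(r/2), sin(θ) = r/2, cos(θ) = sqrt(-r**2 + 4)/2 (absorbing any constant into C).

r*sqrt(-r**2 + 4)/2 + 2*asin(r/2) + C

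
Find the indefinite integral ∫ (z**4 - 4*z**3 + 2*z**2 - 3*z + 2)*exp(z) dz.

(z**4 - 8*z**3 + 26*z**2 - 55*z + 57)*exp(z) + C

Use integration by parts with u = z**4 - 4*z**3 + 2*z**2 - 3*z + 2, dv = exp(z) dz, so v = exp(z).
Apply parts 4 times (tabular method): alternate signs, differentiate u down to 0, integrate dv up.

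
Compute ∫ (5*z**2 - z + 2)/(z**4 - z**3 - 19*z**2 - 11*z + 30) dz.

Factor the denominator: (z - 5)*(z - 1)*(z + 2)*(z + 3).
Partial-fraction decomposition: -25/(16*(z + 3)) + 8/(7*(z + 2)) - 1/(8*(z - 1)) + 61/(112*(z - 5)).
Integrate each term: A/(z−a) contributes A·log|z−a|.

61*log(z - 5)/112 - log(z - 1)/8 + 8*log(z + 2)/7 - 25*log(z + 3)/16 + C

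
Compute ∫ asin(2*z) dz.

Use integration by parts with u = arcsin(2*z), dv = dz.
Then du = 2/sqrt(-4*z**2 + 1) dz.

z*asin(2*z) + sqrt(-4*z**2 + 1)/2 + C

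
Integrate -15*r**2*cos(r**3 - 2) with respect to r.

-5*sin(r**3 - 2) + C

Let u = r**3 - 2, so du = (3*r**2) dr.
Rewriting, the integral becomes -5·∫ cos(u) du = -5·sin(u).
Substituting back, u = r**3 - 2.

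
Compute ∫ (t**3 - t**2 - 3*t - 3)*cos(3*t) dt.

t**3*sin(3*t)/3 - t**2*sin(3*t)/3 + t**2*cos(3*t)/3 - 11*t*sin(3*t)/9 - 2*t*cos(3*t)/9 - 25*sin(3*t)/27 - 11*cos(3*t)/27 + C

Use integration by parts with u = t**3 - t**2 - 3*t - 3, dv = cos(3*t) dt, so v = sin(3*t)/3.
Apply parts 3 times (tabular method): alternate signs, differentiate u down to 0, integrate dv up.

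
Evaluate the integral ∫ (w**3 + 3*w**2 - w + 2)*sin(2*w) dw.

-w**3*cos(2*w)/2 + 3*w**2*sin(2*w)/4 - 3*w**2*cos(2*w)/2 + 3*w*sin(2*w)/2 + 5*w*cos(2*w)/4 - 5*sin(2*w)/8 - cos(2*w)/4 + C

Use integration by parts with u = w**3 + 3*w**2 - w + 2, dv = sin(2*w) dw, so v = -cos(2*w)/2.
Apply parts 3 times (tabular method): alternate signs, differentiate u down to 0, integrate dv up.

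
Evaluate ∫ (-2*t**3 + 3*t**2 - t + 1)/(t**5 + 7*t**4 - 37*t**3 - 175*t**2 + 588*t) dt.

Factor the denominator: t*(t - 4)*(t - 3)*(t + 7)**2.
Partial-fraction decomposition: 43353/(592900*(t + 7)) - 841/(770*(t + 7)**2) + 29/(300*(t - 3)) - 83/(484*(t - 4)) + 1/(588*t).
Integrate each term; A/(t−a) gives A·log|t−a|; A/(t−a)² gives −A/(t−a).

log(t)/588 - 83*log(t - 4)/484 + 29*log(t - 3)/300 + 43353*log(t + 7)/592900 + 841/(770*t + 5390) + C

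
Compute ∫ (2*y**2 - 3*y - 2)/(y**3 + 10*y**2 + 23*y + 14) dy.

Factor the denominator: (y + 1)*(y + 2)*(y + 7).
Partial-fraction decomposition: 39/(10*(y + 7)) - 12/(5*(y + 2)) + 1/(2*(y + 1)).
Integrate each term: A/(y−a) contributes A·log|y−a|.

log(y + 1)/2 - 12*log(y + 2)/5 + 39*log(y + 7)/10 + C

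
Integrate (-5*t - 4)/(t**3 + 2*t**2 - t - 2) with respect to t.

Factor the denominator: (t - 1)*(t + 1)*(t + 2).
Partial-fraction decomposition: 2/(t + 2) - 1/(2*(t + 1)) - 3/(2*(t - 1)).
Integrate each term: A/(t−a) contributes A·log|t−a|.

-3*log(t - 1)/2 - log(t + 1)/2 + 2*log(t + 2) + C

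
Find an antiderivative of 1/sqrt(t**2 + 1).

log(t + sqrt(t**2 + 1)) + C

Substitute t = tan(θ), so dt = sec(θ)^2 dθ and the radical becomes sqrt(t**2 + 1) = sec(θ) by the Pythagorean identity.
Integrate the resulting trig expression in θ, then back-substitute tan(θ) = t, sec(θ) = sqrt(t**2 + 1) (absorbing any constant into C).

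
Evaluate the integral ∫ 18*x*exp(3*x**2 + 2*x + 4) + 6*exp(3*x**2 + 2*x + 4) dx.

3*exp(3*x**2 + 2*x + 4) + C

Let u = 3*x**2 + 2*x + 4, so du = (6*x + 2) dx.
Rewriting, the integral becomes 3·∫ e^u du = 3·e^u.
Substituting back, u = 3*x**2 + 2*x + 4.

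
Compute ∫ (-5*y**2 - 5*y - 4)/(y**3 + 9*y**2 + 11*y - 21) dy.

Factor the denominator: (y - 1)*(y + 3)*(y + 7).
Partial-fraction decomposition: -107/(16*(y + 7)) + 17/(8*(y + 3)) - 7/(16*(y - 1)).
Integrate each term: A/(y−a) contributes A·log|y−a|.

-7*log(y - 1)/16 + 17*log(y + 3)/8 - 107*log(y + 7)/16 + C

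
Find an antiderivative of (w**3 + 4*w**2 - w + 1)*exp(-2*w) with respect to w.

Use integration by parts with u = w**3 + 4*w**2 - w + 1, dv = exp(-2*w) dw, so v = -exp(-2*w)/2.
Apply parts 3 times (tabular method): alternate signs, differentiate u down to 0, integrate dv up.

(-4*w**3 - 22*w**2 - 18*w - 13)*exp(-2*w)/8 + C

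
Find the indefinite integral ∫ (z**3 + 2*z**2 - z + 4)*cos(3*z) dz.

z**3*sin(3*z)/3 + 2*z**2*sin(3*z)/3 + z**2*cos(3*z)/3 - 5*z*sin(3*z)/9 + 4*z*cos(3*z)/9 + 32*sin(3*z)/27 - 5*cos(3*z)/27 + C

Use integration by parts with u = z**3 + 2*z**2 - z + 4, dv = cos(3*z) dz, so v = sin(3*z)/3.
Apply parts 3 times (tabular method): alternate signs, differentiate u down to 0, integrate dv up.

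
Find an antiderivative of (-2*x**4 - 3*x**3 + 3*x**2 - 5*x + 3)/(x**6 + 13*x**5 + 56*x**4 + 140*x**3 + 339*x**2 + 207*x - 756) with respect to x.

-log(x - 1)/400 + log(x + 3)/8 - 83*log(x + 4)/125 + 299*log(x + 7)/464 - 373*log(x**2 + 9)/7250 + 842*atan(x/3)/10875 + C

Factor the denominator: (x - 1)*(x + 3)*(x + 4)*(x + 7)*(x**2 + 9).
Partial-fraction decomposition: -(373*x - 842)/(3625*(x**2 + 9)) + 299/(464*(x + 7)) - 83/(125*(x + 4)) + 1/(8*(x + 3)) - 1/(400*(x - 1)).
Integrate each term; A/(x−a) gives A·log|x−a|; the (Bx+D)/(x²+p²) term gives a log and an atan.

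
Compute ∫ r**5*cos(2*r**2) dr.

Let u = r², du = 2r dr; rewrite as (1/2)∫ u^2·cos(2u) du.
Now integrate by parts 2 times.

r**4*sin(2*r**2)/4 + r**2*cos(2*r**2)/4 - sin(2*r**2)/8 + C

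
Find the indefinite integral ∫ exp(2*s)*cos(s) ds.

exp(2*s)*sin(s)/5 + 2*exp(2*s)*cos(s)/5 + C

Let I denote the integral. Integrate by parts with u = cos(s), dv = exp(2*s) ds, so v = exp(2*s)/2: I = exp(2*s)*cos(s)/2 + (1/2)·∫ exp(2*s)*sin(s) ds.
Apply parts again with u = sin(s), dv = exp(2*s) ds: ∫ exp(2*s)*sin(s) ds = exp(2*s)*sin(s)/2 − (1/2)·I. Substituting back brings back I: I = exp(2*s)*sin(s)/4 + exp(2*s)*cos(s)/2 − (1/4)·I.
Solving for I: (1 + 1/4)·I equals the remaining terms, so I = (4/5)·(exp(2*s)*sin(s)/4 + exp(2*s)*cos(s)/2).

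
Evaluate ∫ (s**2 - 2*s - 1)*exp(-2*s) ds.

(-2*s**2 + 2*s + 3)*exp(-2*s)/4 + C

Use integration by parts with u = s**2 - 2*s - 1, dv = exp(-2*s) ds, so v = -exp(-2*s)/2.
Apply parts 2 times (tabular method): alternate signs, differentiate u down to 0, integrate dv up.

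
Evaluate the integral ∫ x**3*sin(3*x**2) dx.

-x**2*cos(3*x**2)/6 + sin(3*x**2)/18 + C

Let u = x², du = 2x dx; rewrite as (1/2)∫ u^1·sin(3u) du.
Now integrate by parts 1 time.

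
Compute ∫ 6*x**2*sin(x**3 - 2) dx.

Let u = x**3 - 2, so du = (3*x**2) dx.
Rewriting, the integral becomes 2·∫ sin(u) du = 2·-cos(u).
Substituting back, u = x**3 - 2.

-2*cos(x**3 - 2) + C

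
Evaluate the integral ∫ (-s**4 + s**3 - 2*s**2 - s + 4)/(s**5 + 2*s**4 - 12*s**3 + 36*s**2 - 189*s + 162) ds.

-71*log(s - 3)/324 - log(s - 1)/140 - 1574*log(s + 6)/2835 - 59*log(s**2 + 9)/540 + atan(s/3)/9 + C

Factor the denominator: (s - 3)*(s - 1)*(s + 6)*(s**2 + 9).
Partial-fraction decomposition: -(59*s - 90)/(270*(s**2 + 9)) - 1574/(2835*(s + 6)) - 1/(140*(s - 1)) - 71/(324*(s - 3)).
Integrate each term; A/(s−a) gives A·log|s−a|; the (Bs+D)/(s²+p²) term gives a log and an atan.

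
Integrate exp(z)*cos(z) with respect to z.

Let I denote the integral. Integrate by parts with u = cos(z), dv = exp(z) dz, so v = exp(z): I = exp(z)*cos(z) + ∫ exp(z)*sin(z) dz.
Apply parts again with u = sin(z), dv = exp(z) dz: ∫ exp(z)*sin(z) dz = exp(z)*sin(z) − I. Substituting back brings back I: I = exp(z)*sin(z) + exp(z)*cos(z) − I.
Solving for I: (1 + 1)·I equals the remaining terms, so I = (1/2)·(exp(z)*sin(z) + exp(z)*cos(z)).

exp(z)*sin(z)/2 + exp(z)*cos(z)/2 + C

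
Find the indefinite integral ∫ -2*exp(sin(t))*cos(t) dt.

Let u = sin(t), so du = (cos(t)) dt.
Rewriting, the integral becomes -2·∫ e^u du = -2·e^u.
Substituting back, u = sin(t).

-2*exp(sin(t)) + C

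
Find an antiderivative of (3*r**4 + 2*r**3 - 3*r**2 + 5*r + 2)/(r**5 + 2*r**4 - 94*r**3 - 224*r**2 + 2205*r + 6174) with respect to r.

277672*log(r - 7)/207025 + 149*log(r + 3)/1200 - 3320*log(r + 6)/507 + 6337*log(r + 7)/784 - 7779/(1820*r - 12740) + C

Factor the denominator: (r - 7)**2*(r + 3)*(r + 6)*(r + 7).
Partial-fraction decomposition: 6337/(784*(r + 7)) - 3320/(507*(r + 6)) + 149/(1200*(r + 3)) + 277672/(207025*(r - 7)) + 7779/(1820*(r - 7)**2).
Integrate each term; A/(r−a) gives A·log|r−a|; A/(r−a)² gives −A/(r−a).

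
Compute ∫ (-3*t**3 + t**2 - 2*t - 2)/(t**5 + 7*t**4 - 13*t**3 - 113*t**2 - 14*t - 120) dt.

Factor the denominator: (t - 4)*(t + 5)*(t + 6)*(t**2 + 1).
Partial-fraction decomposition: -(86*t - 183)/(8177*(t**2 + 1)) + 347/(185*(t + 6)) - 68/(39*(t + 5)) - 31/(255*(t - 4)).
Integrate each term; A/(t−a) gives A·log|t−a|; the (Bt+D)/(t²+p²) term gives a log and an atan.

-31*log(t - 4)/255 - 68*log(t + 5)/39 + 347*log(t + 6)/185 - 43*log(t**2 + 1)/8177 + 183*atan(t)/8177 + C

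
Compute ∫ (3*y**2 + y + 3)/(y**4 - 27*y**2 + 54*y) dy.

log(y)/18 + 13*log(y - 3)/81 - 35*log(y + 6)/162 - 11/(9*y - 27) + C

Factor the denominator: y*(y - 3)**2*(y + 6).
Partial-fraction decomposition: -35/(162*(y + 6)) + 13/(81*(y - 3)) + 11/(9*(y - 3)**2) + 1/(18*y).
Integrate each term; A/(y−a) gives A·log|y−a|; A/(y−a)² gives −A/(y−a).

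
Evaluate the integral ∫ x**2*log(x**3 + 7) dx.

Let u = x**3 + 7, so du = (3*x**2) dx.
The integral becomes (1/3)·∫ log(u) du; integrate by parts with u′=log(u), dv′=du.

x**3*log(x**3 + 7)/3 - x**3/3 + 7*log(x**3 + 7)/3 + C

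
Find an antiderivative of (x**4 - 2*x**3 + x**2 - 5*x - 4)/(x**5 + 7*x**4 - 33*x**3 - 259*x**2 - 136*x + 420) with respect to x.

Factor the denominator: (x - 6)*(x - 1)*(x + 2)*(x + 5)*(x + 7).
Partial-fraction decomposition: 3167/(1040*(x + 7)) - 307/(132*(x + 5)) + 7/(60*(x + 2)) + 1/(80*(x - 1)) + 433/(2860*(x - 6)).
Integrate each term: A/(x−a) contributes A·log|x−a|.

433*log(x - 6)/2860 + log(x - 1)/80 + 7*log(x + 2)/60 - 307*log(x + 5)/132 + 3167*log(x + 7)/1040 + C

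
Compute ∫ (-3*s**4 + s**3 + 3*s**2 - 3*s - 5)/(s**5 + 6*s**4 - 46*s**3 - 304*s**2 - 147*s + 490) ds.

-6739*log(s - 7)/9072 + 7*log(s - 1)/864 - 43*log(s + 2)/405 + 1915*log(s + 5)/432 - 7383*log(s + 7)/1120 + C

Factor the denominator: (s - 7)*(s - 1)*(s + 2)*(s + 5)*(s + 7).
Partial-fraction decomposition: -7383/(1120*(s + 7)) + 1915/(432*(s + 5)) - 43/(405*(s + 2)) + 7/(864*(s - 1)) - 6739/(9072*(s - 7)).
Integrate each term: A/(s−a) contributes A·log|s−a|.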